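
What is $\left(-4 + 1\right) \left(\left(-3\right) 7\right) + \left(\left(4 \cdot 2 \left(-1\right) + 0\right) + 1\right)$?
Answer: $56$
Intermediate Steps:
$\left(-4 + 1\right) \left(\left(-3\right) 7\right) + \left(\left(4 \cdot 2 \left(-1\right) + 0\right) + 1\right) = \left(-3\right) \left(-21\right) + \left(\left(8 \left(-1\right) + 0\right) + 1\right) = 63 + \left(\left(-8 + 0\right) + 1\right) = 63 + \left(-8 + 1\right) = 63 - 7 = 56$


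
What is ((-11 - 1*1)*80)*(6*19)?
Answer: -109440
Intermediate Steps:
((-11 - 1*1)*80)*(6*19) = ((-11 - 1)*80)*114 = -12*80*114 = -960*114 = -109440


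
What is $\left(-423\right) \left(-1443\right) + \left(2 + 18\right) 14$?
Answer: $610669$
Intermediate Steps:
$\left(-423\right) \left(-1443\right) + \left(2 + 18\right) 14 = 610389 + 20 \cdot 14 = 610389 + 280 = 610669$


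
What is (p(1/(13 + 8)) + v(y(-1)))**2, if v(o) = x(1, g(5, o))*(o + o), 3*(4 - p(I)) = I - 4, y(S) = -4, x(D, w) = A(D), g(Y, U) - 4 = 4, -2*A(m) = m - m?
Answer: 112225/3969 ≈ 28.275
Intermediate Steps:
A(m) = 0 (A(m) = -(m - m)/2 = -1/2*0 = 0)
g(Y, U) = 8 (g(Y, U) = 4 + 4 = 8)
x(D, w) = 0
p(I) = 16/3 - I/3 (p(I) = 4 - (I - 4)/3 = 4 - (-4 + I)/3 = 4 + (4/3 - I/3) = 16/3 - I/3)
v(o) = 0 (v(o) = 0*(o + o) = 0*(2*o) = 0)
(p(1/(13 + 8)) + v(y(-1)))**2 = ((16/3 - 1/(3*(13 + 8))) + 0)**2 = ((16/3 - 1/3/21) + 0)**2 = ((16/3 - 1/3*1/21) + 0)**2 = ((16/3 - 1/63) + 0)**2 = (335/63 + 0)**2 = (335/63)**2 = 112225/3969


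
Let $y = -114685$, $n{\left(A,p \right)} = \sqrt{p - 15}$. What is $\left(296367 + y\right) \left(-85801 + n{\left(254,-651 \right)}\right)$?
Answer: $-15588497282 + 545046 i \sqrt{74} \approx -1.5588 \cdot 10^{10} + 4.6887 \cdot 10^{6} i$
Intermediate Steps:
$n{\left(A,p \right)} = \sqrt{-15 + p}$
$\left(296367 + y\right) \left(-85801 + n{\left(254,-651 \right)}\right) = \left(296367 - 114685\right) \left(-85801 + \sqrt{-15 - 651}\right) = 181682 \left(-85801 + \sqrt{-666}\right) = 181682 \left(-85801 + 3 i \sqrt{74}\right) = -15588497282 + 545046 i \sqrt{74}$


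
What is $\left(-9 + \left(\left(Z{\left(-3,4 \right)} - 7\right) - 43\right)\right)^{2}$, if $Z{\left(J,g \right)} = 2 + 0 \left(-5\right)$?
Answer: $3249$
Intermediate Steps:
$Z{\left(J,g \right)} = 2$ ($Z{\left(J,g \right)} = 2 + 0 = 2$)
$\left(-9 + \left(\left(Z{\left(-3,4 \right)} - 7\right) - 43\right)\right)^{2} = \left(-9 + \left(\left(2 - 7\right) - 43\right)\right)^{2} = \left(-9 - 48\right)^{2} = \left(-57\right)^{2} = 3249$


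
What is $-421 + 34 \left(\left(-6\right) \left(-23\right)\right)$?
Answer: $4271$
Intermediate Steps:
$-421 + 34 \left(\left(-6\right) \left(-23\right)\right) = -421 + 34 \cdot 138 = -421 + 4692 = 4271$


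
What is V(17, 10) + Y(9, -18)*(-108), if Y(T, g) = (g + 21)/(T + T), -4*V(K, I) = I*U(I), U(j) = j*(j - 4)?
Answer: -168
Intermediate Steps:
U(j) = j*(-4 + j)
V(K, I) = -I²*(-4 + I)/4 (V(K, I) = -I*I*(-4 + I)/4 = -I²*(-4 + I)/4)
Y(T, g) = (21 + g)/(2*T) (Y(T, g) = (21 + g)/((2*T)) = (21 + g)*(1/(2*T)) = (21 + g)/(2*T))
V(17, 10) + Y(9, -18)*(-108) = (¼)*10²*(4 - 1*10) + ((½)*(21 - 18)/9)*(-108) = (¼)*100*(4 - 10) + ((½)*(⅑)*3)*(-108) = (¼)*100*(-6) + (⅙)*(-108) = -150 - 18 = -168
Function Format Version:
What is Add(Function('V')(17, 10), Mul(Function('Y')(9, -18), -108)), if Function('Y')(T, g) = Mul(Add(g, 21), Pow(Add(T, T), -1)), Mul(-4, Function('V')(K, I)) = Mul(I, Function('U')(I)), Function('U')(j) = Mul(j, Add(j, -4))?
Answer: -168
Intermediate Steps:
Function('U')(j) = Mul(j, Add(-4, j))
Function('V')(K, I) = Mul(Rational(-1, 4), Pow(I, 2), Add(-4, I)) (Function('V')(K, I) = Mul(Rational(-1, 4), Mul(I, Mul(I, Add(-4, I)))) = Mul(Rational(-1, 4), Mul(Pow(I, 2), Add(-4, I))) = Mul(Rational(-1, 4), Pow(I, 2), Add(-4, I)))
Function('Y')(T, g) = Mul(Rational(1, 2), Pow(T, -1), Add(21, g)) (Function('Y')(T, g) = Mul(Add(21, g), Pow(Mul(2, T), -1)) = Mul(Add(21, g), Mul(Rational(1, 2), Pow(T, -1))) = Mul(Rational(1, 2), Pow(T, -1), Add(21, g)))
Add(Function('V')(17, 10), Mul(Function('Y')(9, -18), -108)) = Add(Mul(Rational(1, 4), Pow(10, 2), Add(4, Mul(-1, 10))), Mul(Mul(Rational(1, 2), Pow(9, -1), Add(21, -18)), -108)) = Add(Mul(Rational(1, 4), 100, Add(4, -10)), Mul(Mul(Rational(1, 2), Rational(1, 9), 3), -108)) = Add(Mul(Rational(1, 4), 100, -6), Mul(Rational(1, 6), -108)) = Add(-150, -18) = -168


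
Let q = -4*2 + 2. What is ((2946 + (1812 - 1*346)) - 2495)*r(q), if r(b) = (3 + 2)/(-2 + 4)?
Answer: 9585/2 ≈ 4792.5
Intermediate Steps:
q = -6 (q = -8 + 2 = -6)
r(b) = 5/2
((2946 + (1812 - 1*346)) - 2495)*r(q) = ((2946 + (1812 - 1*346)) - 2495)*(5/2) = ((2946 + (1812 - 346)) - 2495)*(5/2) = ((2946 + 1466) - 2495)*(5/2) = (4412 - 2495)*(5/2) = 1917*(5/2) = 9585/2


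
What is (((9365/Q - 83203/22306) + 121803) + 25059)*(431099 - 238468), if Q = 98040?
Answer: 325608901274297705/11509896 ≈ 2.8289e+10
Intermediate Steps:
(((9365/Q - 83203/22306) + 121803) + 25059)*(431099 - 238468) = (((9365/98040 - 83203/22306) + 121803) + 25059)*(431099 - 238468) = (((9365*(1/98040) - 83203*1/22306) + 121803) + 25059)*192631 = (((1873/19608 - 83203/22306) + 121803) + 25059)*192631 = ((-41833297/11509896 + 121803) + 25059)*192631 = (1401898029191/11509896 + 25059)*192631 = (1690324513055/11509896)*192631 = 325608901274297705/11509896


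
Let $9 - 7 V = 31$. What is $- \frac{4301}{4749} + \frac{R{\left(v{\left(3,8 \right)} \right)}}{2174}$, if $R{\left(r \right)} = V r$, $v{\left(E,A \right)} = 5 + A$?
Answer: $- \frac{33405416}{36135141} \approx -0.92446$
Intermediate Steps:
$V = - \frac{22}{7}$ ($V = \frac{9}{7} - \frac{31}{7} = - \frac{22}{7} \approx -3.1429$)
$R{\left(r \right)} = - \frac{22 r}{7}$
$- \frac{4301}{4749} + \frac{R{\left(v{\left(3,8 \right)} \right)}}{2174} = - \frac{4301}{4749} + \frac{\left(- \frac{22}{7}\right) \left(5 + 8\right)}{2174} = \left(-4301\right) \frac{1}{4749} + \left(- \frac{22}{7}\right) 13 \cdot \frac{1}{2174} = - \frac{4301}{4749} - \frac{143}{7609} = - \frac{33405416}{36135141}$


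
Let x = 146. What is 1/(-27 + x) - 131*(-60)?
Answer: 935341/119 ≈ 7860.0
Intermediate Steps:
1/(-27 + x) - 131*(-60) = 1/(-27 + 146) - 131*(-60) = 1/119 + 7860 = 935341/119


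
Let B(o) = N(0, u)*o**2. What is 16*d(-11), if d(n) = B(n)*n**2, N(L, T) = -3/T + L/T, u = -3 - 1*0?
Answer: 234256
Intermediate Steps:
u = -3 (u = -3 + 0 = -3)
B(o) = o**2 (B(o) = ((-3 + 0)/(-3))*o**2 = (-1/3*(-3))*o**2 = 1*o**2 = o**2)
d(n) = n**4 (d(n) = n**2*n**2 = n**4)
16*d(-11) = 16*(-11)**4 = 16*14641 = 234256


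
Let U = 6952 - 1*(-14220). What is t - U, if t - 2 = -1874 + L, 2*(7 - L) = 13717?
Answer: -59791/2 ≈ -29896.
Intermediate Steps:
L = -13703/2 (L = 7 - 1/2*13717 = 7 - 13717/2 = -13703/2 ≈ -6851.5)
t = -17447/2 (t = 2 + (-1874 - 13703/2) = 2 - 17451/2 = -17447/2 ≈ -8723.5)
U = 21172 (U = 6952 + 14220 = 21172)
t - U = -17447/2 - 1*21172 = -17447/2 - 21172 = -59791/2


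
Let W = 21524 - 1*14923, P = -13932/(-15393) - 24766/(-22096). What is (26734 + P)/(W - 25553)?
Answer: -1515592801477/1074337482176 ≈ -1.4107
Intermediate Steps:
P = 114844085/56687288 (P = -13932*(-1/15393) - 24766*(-1/22096) = 4644/5131 + 12383/11048 = 114844085/56687288 ≈ 2.0259)
W = 6601 (W = 21524 - 14923 = 6601)
(26734 + P)/(W - 25553) = (26734 + 114844085/56687288)/(6601 - 25553) = (1515592801477/56687288)/(-18952) = (1515592801477/56687288)*(-1/18952) = -1515592801477/1074337482176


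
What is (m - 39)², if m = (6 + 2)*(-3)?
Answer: 3969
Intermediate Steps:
m = -24 (m = 8*(-3) = -24)
(m - 39)² = (-24 - 39)² = (-63)² = 3969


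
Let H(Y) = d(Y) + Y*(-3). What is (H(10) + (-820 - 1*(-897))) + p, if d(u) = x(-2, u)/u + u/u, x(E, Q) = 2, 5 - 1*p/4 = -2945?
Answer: 59241/5 ≈ 11848.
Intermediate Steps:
p = 11800 (p = 20 - 4*(-2945) = 20 + 11780 = 11800)
d(u) = 1 + 2/u (d(u) = 2/u + u/u = 2/u + 1 = 1 + 2/u)
H(Y) = -3*Y + (2 + Y)/Y (H(Y) = (2 + Y)/Y + Y*(-3) = (2 + Y)/Y - 3*Y = -3*Y + (2 + Y)/Y)
(H(10) + (-820 - 1*(-897))) + p = ((1 - 3*10 + 2/10) + (-820 - 1*(-897))) + 11800 = ((1 - 30 + 2*(⅒)) + (-820 + 897)) + 11800 = ((1 - 30 + ⅕) + 77) + 11800 = (-144/5 + 77) + 11800 = 241/5 + 11800 = 59241/5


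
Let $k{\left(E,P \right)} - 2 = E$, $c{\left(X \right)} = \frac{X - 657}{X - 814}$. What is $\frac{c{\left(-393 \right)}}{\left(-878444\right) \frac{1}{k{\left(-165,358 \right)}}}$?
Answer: $\frac{12225}{75734422} \approx 0.00016142$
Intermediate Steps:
$c{\left(X \right)} = \frac{-657 + X}{-814 + X}$
$k{\left(E,P \right)} = 2 + E$
$\frac{c{\left(-393 \right)}}{\left(-878444\right) \frac{1}{k{\left(-165,358 \right)}}} = \frac{\frac{1}{-814 - 393} \left(-657 - 393\right)}{\left(-878444\right) \frac{1}{2 - 165}} = \frac{\frac{1}{-1207} \left(-1050\right)}{\left(-878444\right) \frac{1}{-163}} = \frac{\left(- \frac{1}{1207}\right) \left(-1050\right)}{\left(-878444\right) \left(- \frac{1}{163}\right)} = \frac{1050}{1207 \cdot \frac{878444}{163}} = \frac{1050}{1207} \cdot \frac{163}{878444} = \frac{12225}{75734422}$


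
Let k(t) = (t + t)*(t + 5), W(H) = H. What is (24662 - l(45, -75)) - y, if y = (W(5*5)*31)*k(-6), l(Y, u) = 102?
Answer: 15260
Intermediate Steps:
k(t) = 2*t*(5 + t) (k(t) = (2*t)*(5 + t) = 2*t*(5 + t))
y = 9300 (y = ((5*5)*31)*(2*(-6)*(5 - 6)) = (25*31)*(2*(-6)*(-1)) = 775*12 = 9300)
(24662 - l(45, -75)) - y = (24662 - 1*102) - 1*9300 = (24662 - 102) - 9300 = 24560 - 9300 = 15260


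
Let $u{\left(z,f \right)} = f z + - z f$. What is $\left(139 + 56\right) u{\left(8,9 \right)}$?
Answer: $0$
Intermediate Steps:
$u{\left(z,f \right)} = 0$ ($u{\left(z,f \right)} = f z - f z = 0$)
$\left(139 + 56\right) u{\left(8,9 \right)} = \left(139 + 56\right) 0 = 195 \cdot 0 = 0$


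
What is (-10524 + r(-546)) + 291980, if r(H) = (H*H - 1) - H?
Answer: 580117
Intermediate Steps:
r(H) = -1 + H² - H (r(H) = (H² - 1) - H = (-1 + H²) - H = -1 + H² - H)
(-10524 + r(-546)) + 291980 = (-10524 + (-1 + (-546)² - 1*(-546))) + 291980 = (-10524 + (-1 + 298116 + 546)) + 291980 = (-10524 + 298661) + 291980 = 288137 + 291980 = 580117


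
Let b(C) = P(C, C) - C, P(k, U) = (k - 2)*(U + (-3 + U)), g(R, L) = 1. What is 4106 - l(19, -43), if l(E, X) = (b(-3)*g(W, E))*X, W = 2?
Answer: 6170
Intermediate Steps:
P(k, U) = (-3 + 2*U)*(-2 + k) (P(k, U) = (-2 + k)*(-3 + 2*U) = (-3 + 2*U)*(-2 + k))
b(C) = 6 - 8*C + 2*C² (b(C) = (6 - 4*C - 3*C + 2*C*C) - C = (6 - 4*C - 3*C + 2*C²) - C = (6 - 7*C + 2*C²) - C = 6 - 8*C + 2*C²)
l(E, X) = 48*X (l(E, X) = ((6 - 8*(-3) + 2*(-3)²)*1)*X = ((6 + 24 + 2*9)*1)*X = ((6 + 24 + 18)*1)*X = (48*1)*X = 48*X)
4106 - l(19, -43) = 4106 - 48*(-43) = 4106 - 1*(-2064) = 4106 + 2064 = 6170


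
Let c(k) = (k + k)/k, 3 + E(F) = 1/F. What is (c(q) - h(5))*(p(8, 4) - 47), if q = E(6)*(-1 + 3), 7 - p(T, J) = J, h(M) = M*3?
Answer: 572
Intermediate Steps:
h(M) = 3*M
p(T, J) = 7 - J
E(F) = -3 + 1/F
q = -17/3 (q = (-3 + 1/6)*(-1 + 3) = (-3 + ⅙)*2 = -17/6*2 = -17/3 ≈ -5.6667)
c(k) = 2 (c(k) = (2*k)/k = 2)
(c(q) - h(5))*(p(8, 4) - 47) = (2 - 3*5)*((7 - 1*4) - 47) = (2 - 1*15)*((7 - 4) - 47) = (2 - 15)*(3 - 47) = -13*(-44) = 572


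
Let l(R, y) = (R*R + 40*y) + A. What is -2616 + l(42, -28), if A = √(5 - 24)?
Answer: -1972 + I*√19 ≈ -1972.0 + 4.3589*I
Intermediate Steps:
A = I*√19 (A = √(-19) = I*√19 ≈ 4.3589*I)
l(R, y) = R² + 40*y + I*√19 (l(R, y) = (R*R + 40*y) + I*√19 = (R² + 40*y) + I*√19 = R² + 40*y + I*√19)
-2616 + l(42, -28) = -2616 + (42² + 40*(-28) + I*√19) = -2616 + (1764 - 1120 + I*√19) = -2616 + (644 + I*√19) = -1972 + I*√19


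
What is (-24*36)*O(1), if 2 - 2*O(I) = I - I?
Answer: -864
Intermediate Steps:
O(I) = 1 (O(I) = 1 - (I - I)/2 = 1 - ½*0 = 1 + 0 = 1)
(-24*36)*O(1) = -24*36*1 = -864*1 = -864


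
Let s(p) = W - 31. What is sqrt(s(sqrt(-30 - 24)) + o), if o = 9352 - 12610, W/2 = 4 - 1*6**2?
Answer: I*sqrt(3353) ≈ 57.905*I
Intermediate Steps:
W = -64 (W = 2*(4 - 1*6**2) = 2*(4 - 1*36) = 2*(4 - 36) = 2*(-32) = -64)
s(p) = -95 (s(p) = -64 - 31 = -95)
o = -3258
sqrt(s(sqrt(-30 - 24)) + o) = sqrt(-95 - 3258) = sqrt(-3353) = I*sqrt(3353)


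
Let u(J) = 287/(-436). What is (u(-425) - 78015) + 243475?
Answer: 72140273/436 ≈ 1.6546e+5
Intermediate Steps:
u(J) = -287/436 (u(J) = 287*(-1/436) = -287/436)
(u(-425) - 78015) + 243475 = (-287/436 - 78015) + 243475 = -34014827/436 + 243475 = 72140273/436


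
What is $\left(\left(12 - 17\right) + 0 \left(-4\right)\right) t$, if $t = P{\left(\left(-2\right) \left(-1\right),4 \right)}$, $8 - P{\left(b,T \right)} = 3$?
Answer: $-25$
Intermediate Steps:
$P{\left(b,T \right)} = 5$ ($P{\left(b,T \right)} = 8 - 3 = 5$)
$t = 5$
$\left(\left(12 - 17\right) + 0 \left(-4\right)\right) t = \left(\left(12 - 17\right) + 0 \left(-4\right)\right) 5 = \left(\left(12 - 17\right) + 0\right) 5 = \left(-5 + 0\right) 5 = \left(-5\right) 5 = -25$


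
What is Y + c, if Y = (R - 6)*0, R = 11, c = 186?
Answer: 186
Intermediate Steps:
Y = 0 (Y = (11 - 6)*0 = 5*0 = 0)
Y + c = 0 + 186 = 186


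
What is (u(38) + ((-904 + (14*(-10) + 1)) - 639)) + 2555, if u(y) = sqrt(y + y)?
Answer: 873 + 2*sqrt(19) ≈ 881.72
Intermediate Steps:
u(y) = sqrt(2)*sqrt(y) (u(y) = sqrt(2*y) = sqrt(2)*sqrt(y))
(u(38) + ((-904 + (14*(-10) + 1)) - 639)) + 2555 = (sqrt(2)*sqrt(38) + ((-904 + (14*(-10) + 1)) - 639)) + 2555 = (2*sqrt(19) + ((-904 + (-140 + 1)) - 639)) + 2555 = (2*sqrt(19) + ((-904 - 139) - 639)) + 2555 = (2*sqrt(19) + (-1043 - 639)) + 2555 = (2*sqrt(19) - 1682) + 2555 = (-1682 + 2*sqrt(19)) + 2555 = 873 + 2*sqrt(19)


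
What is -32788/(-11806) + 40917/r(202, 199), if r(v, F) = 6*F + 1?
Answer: 261123881/7054085 ≈ 37.017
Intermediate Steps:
r(v, F) = 1 + 6*F
-32788/(-11806) + 40917/r(202, 199) = -32788/(-11806) + 40917/(1 + 6*199) = -32788*(-1/11806) + 40917/(1 + 1194) = 16394/5903 + 40917/1195 = 261123881/7054085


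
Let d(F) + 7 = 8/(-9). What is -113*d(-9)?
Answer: 8023/9 ≈ 891.44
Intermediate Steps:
d(F) = -71/9 (d(F) = -7 + 8/(-9) = -7 + 8*(-⅑) = -7 - 8/9 = -71/9)
-113*d(-9) = -113*(-71/9) = 8023/9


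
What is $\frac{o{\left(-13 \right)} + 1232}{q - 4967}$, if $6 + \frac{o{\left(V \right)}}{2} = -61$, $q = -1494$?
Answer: $- \frac{1098}{6461} \approx -0.16994$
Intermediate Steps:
$o{\left(V \right)} = -134$ ($o{\left(V \right)} = -12 + 2 \left(-61\right) = -12 - 122 = -134$)
$\frac{o{\left(-13 \right)} + 1232}{q - 4967} = \frac{-134 + 1232}{-1494 - 4967} = \frac{1098}{-6461} = 1098 \left(- \frac{1}{6461}\right) = - \frac{1098}{6461}$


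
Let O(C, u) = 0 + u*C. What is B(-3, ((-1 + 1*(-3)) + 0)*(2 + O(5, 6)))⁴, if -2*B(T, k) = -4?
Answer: 16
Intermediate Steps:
O(C, u) = C*u (O(C, u) = 0 + C*u = C*u)
B(T, k) = 2 (B(T, k) = -½*(-4) = 2)
B(-3, ((-1 + 1*(-3)) + 0)*(2 + O(5, 6)))⁴ = 2⁴ = 16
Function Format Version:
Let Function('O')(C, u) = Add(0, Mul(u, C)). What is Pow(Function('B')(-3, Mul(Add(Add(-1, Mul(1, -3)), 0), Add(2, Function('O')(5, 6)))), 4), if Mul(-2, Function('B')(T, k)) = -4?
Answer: 16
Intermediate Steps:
Function('O')(C, u) = Mul(C, u) (Function('O')(C, u) = Add(0, Mul(C, u)) = Mul(C, u))
Function('B')(T, k) = 2 (Function('B')(T, k) = Mul(Rational(-1, 2), -4) = 2)
Pow(Function('B')(-3, Mul(Add(Add(-1, Mul(1, -3)), 0), Add(2, Function('O')(5, 6)))), 4) = Pow(2, 4) = 16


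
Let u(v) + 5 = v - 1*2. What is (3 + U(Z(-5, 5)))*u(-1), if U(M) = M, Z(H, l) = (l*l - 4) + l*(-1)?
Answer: -152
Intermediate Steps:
Z(H, l) = -4 + l² - l (Z(H, l) = (l² - 4) - l = (-4 + l²) - l = -4 + l² - l)
u(v) = -7 + v (u(v) = -5 + (v - 1*2) = -5 + (v - 2) = -5 + (-2 + v) = -7 + v)
(3 + U(Z(-5, 5)))*u(-1) = (3 + (-4 + 5² - 1*5))*(-7 - 1) = (3 + (-4 + 25 - 5))*(-8) = (3 + 16)*(-8) = 19*(-8) = -152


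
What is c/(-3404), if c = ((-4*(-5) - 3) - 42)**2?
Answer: -625/3404 ≈ -0.18361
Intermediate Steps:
c = 625 (c = ((20 - 3) - 42)**2 = (17 - 42)**2 = (-25)**2 = 625)
c/(-3404) = 625/(-3404) = 625*(-1/3404) = -625/3404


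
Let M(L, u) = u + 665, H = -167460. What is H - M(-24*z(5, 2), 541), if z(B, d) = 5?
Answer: -168666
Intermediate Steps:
M(L, u) = 665 + u
H - M(-24*z(5, 2), 541) = -167460 - (665 + 541) = -167460 - 1*1206 = -167460 - 1206 = -168666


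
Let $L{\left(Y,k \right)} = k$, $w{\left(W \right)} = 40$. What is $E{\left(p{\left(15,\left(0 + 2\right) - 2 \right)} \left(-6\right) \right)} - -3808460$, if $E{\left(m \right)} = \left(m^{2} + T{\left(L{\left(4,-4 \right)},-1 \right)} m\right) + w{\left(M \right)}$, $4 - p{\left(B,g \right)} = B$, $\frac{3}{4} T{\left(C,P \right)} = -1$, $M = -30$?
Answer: $3812768$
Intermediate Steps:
$T{\left(C,P \right)} = - \frac{4}{3}$ ($T{\left(C,P \right)} = \frac{4}{3} \left(-1\right) = - \frac{4}{3}$)
$p{\left(B,g \right)} = 4 - B$
$E{\left(m \right)} = 40 + m^{2} - \frac{4 m}{3}$ ($E{\left(m \right)} = \left(m^{2} - \frac{4 m}{3}\right) + 40 = 40 + m^{2} - \frac{4 m}{3}$)
$E{\left(p{\left(15,\left(0 + 2\right) - 2 \right)} \left(-6\right) \right)} - -3808460 = \left(40 + \left(\left(4 - 15\right) \left(-6\right)\right)^{2} - \frac{4 \left(4 - 15\right) \left(-6\right)}{3}\right) - -3808460 = \left(40 + \left(\left(4 - 15\right) \left(-6\right)\right)^{2} - \frac{4 \left(4 - 15\right) \left(-6\right)}{3}\right) + 3808460 = \left(40 + \left(\left(-11\right) \left(-6\right)\right)^{2} - \frac{4 \left(\left(-11\right) \left(-6\right)\right)}{3}\right) + 3808460 = \left(40 + 66^{2} - 88\right) + 3808460 = \left(40 + 4356 - 88\right) + 3808460 = 4308 + 3808460 = 3812768$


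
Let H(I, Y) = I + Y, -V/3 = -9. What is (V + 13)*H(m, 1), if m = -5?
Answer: -160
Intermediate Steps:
V = 27 (V = -3*(-9) = 27)
(V + 13)*H(m, 1) = (27 + 13)*(-5 + 1) = 40*(-4) = -160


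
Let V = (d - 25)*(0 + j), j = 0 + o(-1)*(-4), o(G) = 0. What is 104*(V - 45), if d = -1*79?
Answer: -4680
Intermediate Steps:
d = -79
j = 0 (j = 0 + 0*(-4) = 0 + 0 = 0)
V = 0 (V = (-79 - 25)*(0 + 0) = -104*0 = 0)
104*(V - 45) = 104*(0 - 45) = 104*(-45) = -4680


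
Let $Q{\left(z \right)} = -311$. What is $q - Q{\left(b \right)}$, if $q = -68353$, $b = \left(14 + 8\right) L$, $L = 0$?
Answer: $-68042$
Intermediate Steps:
$b = 0$ ($b = \left(14 + 8\right) 0 = 22 \cdot 0 = 0$)
$q - Q{\left(b \right)} = -68353 - -311 = -68353 + 311 = -68042$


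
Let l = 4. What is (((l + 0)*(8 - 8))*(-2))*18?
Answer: 0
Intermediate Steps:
(((l + 0)*(8 - 8))*(-2))*18 = (((4 + 0)*(8 - 8))*(-2))*18 = ((4*0)*(-2))*18 = (0*(-2))*18 = 0*18 = 0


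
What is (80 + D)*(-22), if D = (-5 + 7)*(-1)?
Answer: -1716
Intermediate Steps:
D = -2 (D = 2*(-1) = -2)
(80 + D)*(-22) = (80 - 2)*(-22) = 78*(-22) = -1716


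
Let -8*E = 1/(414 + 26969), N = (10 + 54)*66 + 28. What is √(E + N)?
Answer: √51012345315282/109532 ≈ 65.207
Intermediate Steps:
N = 4252 (N = 64*66 + 28 = 4224 + 28 = 4252)
E = -1/219064 (E = -1/(8*(414 + 26969)) = -⅛/27383 = -⅛*1/27383 = -1/219064 ≈ -4.5649e-6)
√(E + N) = √(-1/219064 + 4252) = √(931460127/219064) = √51012345315282/109532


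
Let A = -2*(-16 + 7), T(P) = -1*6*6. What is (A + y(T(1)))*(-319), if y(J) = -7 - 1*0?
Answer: -3509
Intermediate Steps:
T(P) = -36 (T(P) = -6*6 = -36)
y(J) = -7 (y(J) = -7 + 0 = -7)
A = 18 (A = -2*(-9) = 18)
(A + y(T(1)))*(-319) = (18 - 7)*(-319) = 11*(-319) = -3509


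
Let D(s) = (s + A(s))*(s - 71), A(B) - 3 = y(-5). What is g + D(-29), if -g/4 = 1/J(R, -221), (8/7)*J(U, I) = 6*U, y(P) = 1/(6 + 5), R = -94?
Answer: 28129588/10857 ≈ 2590.9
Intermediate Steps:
y(P) = 1/11
A(B) = 34/11 (A(B) = 3 + 1/11 = 34/11)
J(U, I) = 21*U/4 (J(U, I) = 7*(6*U)/8 = 21*U/4)
D(s) = (-71 + s)*(34/11 + s) (D(s) = (s + 34/11)*(s - 71) = (34/11 + s)*(-71 + s) = (-71 + s)*(34/11 + s))
g = 8/987 (g = -4/((21/4)*(-94)) = -4/(-987/2) = -4*(-2/987) = 8/987 ≈ 0.0081054)
g + D(-29) = 8/987 + (-2414/11 + (-29)² - 747/11*(-29)) = 8/987 + (-2414/11 + 841 + 21663/11) = 8/987 + 28500/11 = 28129588/10857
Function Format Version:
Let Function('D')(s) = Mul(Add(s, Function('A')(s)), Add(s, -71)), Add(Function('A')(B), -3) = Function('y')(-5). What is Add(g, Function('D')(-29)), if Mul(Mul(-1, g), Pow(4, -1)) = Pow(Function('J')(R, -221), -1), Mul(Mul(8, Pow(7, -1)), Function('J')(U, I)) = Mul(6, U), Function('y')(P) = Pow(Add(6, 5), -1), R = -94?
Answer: Rational(28129588, 10857) ≈ 2590.9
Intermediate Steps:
Function('y')(P) = Rational(1, 11) (Function('y')(P) = Pow(11, -1) = Rational(1, 11))
Function('A')(B) = Rational(34, 11) (Function('A')(B) = Add(3, Rational(1, 11)) = Rational(34, 11))
Function('J')(U, I) = Mul(Rational(21, 4), U) (Function('J')(U, I) = Mul(Rational(7, 8), Mul(6, U)) = Mul(Rational(21, 4), U))
Function('D')(s) = Mul(Add(-71, s), Add(Rational(34, 11), s)) (Function('D')(s) = Mul(Add(s, Rational(34, 11)), Add(s, -71)) = Mul(Add(Rational(34, 11), s), Add(-71, s)) = Mul(Add(-71, s), Add(Rational(34, 11), s)))
g = Rational(8, 987) (g = Mul(-4, Pow(Mul(Rational(21, 4), -94), -1)) = Mul(-4, Pow(Rational(-987, 2), -1)) = Mul(-4, Rational(-2, 987)) = Rational(8, 987) ≈ 0.0081054)
Add(g, Function('D')(-29)) = Add(Rational(8, 987), Add(Rational(-2414, 11), Pow(-29, 2), Mul(Rational(-747, 11), -29))) = Add(Rational(8, 987), Add(Rational(-2414, 11), 841, Rational(21663, 11))) = Add(Rational(8, 987), Rational(28500, 11)) = Rational(28129588, 10857)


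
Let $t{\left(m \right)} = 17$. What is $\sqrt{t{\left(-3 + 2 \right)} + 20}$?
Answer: $\sqrt{37} \approx 6.0828$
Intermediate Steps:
$\sqrt{t{\left(-3 + 2 \right)} + 20} = \sqrt{17 + 20} = \sqrt{37}$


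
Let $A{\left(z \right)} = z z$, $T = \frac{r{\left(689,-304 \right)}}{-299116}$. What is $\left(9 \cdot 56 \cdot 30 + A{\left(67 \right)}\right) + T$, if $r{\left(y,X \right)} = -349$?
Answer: $\frac{5865365993}{299116} \approx 19609.0$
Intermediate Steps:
$T = \frac{349}{299116}$ ($T = - \frac{349}{-299116} = \left(-349\right) \left(- \frac{1}{299116}\right) = \frac{349}{299116} \approx 0.0011668$)
$A{\left(z \right)} = z^{2}$
$\left(9 \cdot 56 \cdot 30 + A{\left(67 \right)}\right) + T = \left(9 \cdot 56 \cdot 30 + 67^{2}\right) + \frac{349}{299116} = \left(504 \cdot 30 + 4489\right) + \frac{349}{299116} = \left(15120 + 4489\right) + \frac{349}{299116} = 19609 + \frac{349}{299116} = \frac{5865365993}{299116}$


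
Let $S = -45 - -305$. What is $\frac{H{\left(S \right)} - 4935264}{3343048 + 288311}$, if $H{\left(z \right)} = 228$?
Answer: $- \frac{1645012}{1210453} \approx -1.359$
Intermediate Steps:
$S = 260$ ($S = -45 + 305 = 260$)
$\frac{H{\left(S \right)} - 4935264}{3343048 + 288311} = \frac{228 - 4935264}{3343048 + 288311} = - \frac{4935036}{3631359} = \left(-4935036\right) \frac{1}{3631359} = - \frac{1645012}{1210453}$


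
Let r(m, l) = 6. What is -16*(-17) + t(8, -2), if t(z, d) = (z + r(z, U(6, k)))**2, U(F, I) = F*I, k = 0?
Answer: 468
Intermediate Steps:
t(z, d) = (6 + z)**2 (t(z, d) = (z + 6)**2 = (6 + z)**2)
-16*(-17) + t(8, -2) = -16*(-17) + (6 + 8)**2 = 272 + 14**2 = 272 + 196 = 468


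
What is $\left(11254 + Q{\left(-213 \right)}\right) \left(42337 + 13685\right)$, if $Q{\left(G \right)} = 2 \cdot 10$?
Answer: $631592028$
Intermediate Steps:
$Q{\left(G \right)} = 20$
$\left(11254 + Q{\left(-213 \right)}\right) \left(42337 + 13685\right) = \left(11254 + 20\right) \left(42337 + 13685\right) = 11274 \cdot 56022 = 631592028$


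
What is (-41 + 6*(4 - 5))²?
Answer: 2209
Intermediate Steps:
(-41 + 6*(4 - 5))² = (-41 + 6*(-1))² = (-41 - 6)² = (-47)² = 2209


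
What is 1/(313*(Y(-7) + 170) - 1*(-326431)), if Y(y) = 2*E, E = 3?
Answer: 1/381519 ≈ 2.6211e-6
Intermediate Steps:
Y(y) = 6 (Y(y) = 2*3 = 6)
1/(313*(Y(-7) + 170) - 1*(-326431)) = 1/(313*(6 + 170) - 1*(-326431)) = 1/(313*176 + 326431) = 1/(55088 + 326431) = 1/381519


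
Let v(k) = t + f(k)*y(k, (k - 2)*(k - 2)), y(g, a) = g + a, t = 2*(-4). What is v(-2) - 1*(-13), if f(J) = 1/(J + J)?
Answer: 3/2 ≈ 1.5000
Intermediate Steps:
f(J) = 1/(2*J)
t = -8
y(g, a) = a + g
v(k) = -8 + (k + (-2 + k)²)/(2*k) (v(k) = -8 + (1/(2*k))*((k - 2)*(k - 2) + k) = -8 + (1/(2*k))*((-2 + k)*(-2 + k) + k) = -8 + (1/(2*k))*((-2 + k)² + k) = -8 + (1/(2*k))*(k + (-2 + k)²) = -8 + (k + (-2 + k)²)/(2*k))
v(-2) - 1*(-13) = (½)*((-2 - 2)² - 15*(-2))/(-2) - 1*(-13) = (½)*(-½)*((-4)² + 30) + 13 = (½)*(-½)*(16 + 30) + 13 = (½)*(-½)*46 + 13 = -23/2 + 13 = 3/2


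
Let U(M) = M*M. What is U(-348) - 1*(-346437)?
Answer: 467541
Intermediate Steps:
U(M) = M**2
U(-348) - 1*(-346437) = (-348)**2 - 1*(-346437) = 121104 + 346437 = 467541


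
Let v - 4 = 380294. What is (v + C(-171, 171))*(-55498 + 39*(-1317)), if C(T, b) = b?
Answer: -40657297809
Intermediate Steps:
v = 380298 (v = 4 + 380294 = 380298)
(v + C(-171, 171))*(-55498 + 39*(-1317)) = (380298 + 171)*(-55498 + 39*(-1317)) = 380469*(-55498 - 51363) = 380469*(-106861) = -40657297809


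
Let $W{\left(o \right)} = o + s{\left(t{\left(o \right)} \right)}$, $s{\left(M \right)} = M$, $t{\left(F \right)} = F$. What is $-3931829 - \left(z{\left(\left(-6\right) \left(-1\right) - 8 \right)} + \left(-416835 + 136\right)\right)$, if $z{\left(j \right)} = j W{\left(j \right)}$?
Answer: $-3515138$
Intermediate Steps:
$W{\left(o \right)} = 2 o$ ($W{\left(o \right)} = o + o = 2 o$)
$z{\left(j \right)} = 2 j^{2}$ ($z{\left(j \right)} = j 2 j = 2 j^{2}$)
$-3931829 - \left(z{\left(\left(-6\right) \left(-1\right) - 8 \right)} + \left(-416835 + 136\right)\right) = -3931829 - \left(2 \left(\left(-6\right) \left(-1\right) - 8\right)^{2} + \left(-416835 + 136\right)\right) = -3931829 - \left(2 \left(6 - 8\right)^{2} - 416699\right) = -3931829 - \left(2 \left(-2\right)^{2} - 416699\right) = -3931829 - \left(2 \cdot 4 - 416699\right) = -3931829 - \left(8 - 416699\right) = -3931829 - -416691 = -3931829 + 416691 = -3515138$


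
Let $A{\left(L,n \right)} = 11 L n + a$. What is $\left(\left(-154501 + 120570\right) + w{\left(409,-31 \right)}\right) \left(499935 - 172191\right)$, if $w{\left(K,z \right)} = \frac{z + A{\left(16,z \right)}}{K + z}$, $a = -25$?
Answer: $- \frac{233634677440}{21} \approx -1.1125 \cdot 10^{10}$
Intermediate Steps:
$A{\left(L,n \right)} = -25 + 11 L n$ ($A{\left(L,n \right)} = 11 L n - 25 = -25 + 11 L n$)
$w{\left(K,z \right)} = \frac{-25 + 177 z}{K + z}$ ($w{\left(K,z \right)} = \frac{z + \left(-25 + 11 \cdot 16 z\right)}{K + z} = \frac{z + \left(-25 + 176 z\right)}{K + z} = \frac{-25 + 177 z}{K + z}$)
$\left(\left(-154501 + 120570\right) + w{\left(409,-31 \right)}\right) \left(499935 - 172191\right) = \left(\left(-154501 + 120570\right) + \frac{-25 + 177 \left(-31\right)}{409 - 31}\right) \left(499935 - 172191\right) = \left(-33931 + \frac{-25 - 5487}{378}\right) 327744 = \left(-33931 + \frac{1}{378} \left(-5512\right)\right) 327744 = \left(-33931 - \frac{2756}{189}\right) 327744 = \left(- \frac{6415715}{189}\right) 327744 = - \frac{233634677440}{21}$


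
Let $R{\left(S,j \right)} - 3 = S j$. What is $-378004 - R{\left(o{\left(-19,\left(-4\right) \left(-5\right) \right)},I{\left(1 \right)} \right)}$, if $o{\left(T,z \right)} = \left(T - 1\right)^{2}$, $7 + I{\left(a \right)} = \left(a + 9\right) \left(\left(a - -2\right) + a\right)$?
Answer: $-391207$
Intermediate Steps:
$I{\left(a \right)} = -7 + \left(2 + 2 a\right) \left(9 + a\right)$ ($I{\left(a \right)} = -7 + \left(a + 9\right) \left(\left(a - -2\right) + a\right) = -7 + \left(9 + a\right) \left(\left(a + 2\right) + a\right) = -7 + \left(9 + a\right) \left(\left(2 + a\right) + a\right) = -7 + \left(9 + a\right) \left(2 + 2 a\right) = -7 + \left(2 + 2 a\right) \left(9 + a\right)$)
$o{\left(T,z \right)} = \left(-1 + T\right)^{2}$
$R{\left(S,j \right)} = 3 + S j$
$-378004 - R{\left(o{\left(-19,\left(-4\right) \left(-5\right) \right)},I{\left(1 \right)} \right)} = -378004 - \left(3 + \left(-1 - 19\right)^{2} \left(11 + 2 \cdot 1^{2} + 20 \cdot 1\right)\right) = -378004 - \left(3 + \left(-20\right)^{2} \left(11 + 2 \cdot 1 + 20\right)\right) = -378004 - \left(3 + 400 \left(11 + 2 + 20\right)\right) = -378004 - \left(3 + 400 \cdot 33\right) = -378004 - \left(3 + 13200\right) = -378004 - 13203 = -391207$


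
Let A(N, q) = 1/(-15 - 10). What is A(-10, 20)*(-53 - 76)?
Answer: 129/25 ≈ 5.1600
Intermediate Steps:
A(N, q) = -1/25 (A(N, q) = 1/(-25) = -1/25)
A(-10, 20)*(-53 - 76) = -(-53 - 76)/25 = -1/25*(-129) = 129/25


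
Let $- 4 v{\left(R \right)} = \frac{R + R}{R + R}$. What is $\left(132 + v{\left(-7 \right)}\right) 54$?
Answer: $\frac{14229}{2} \approx 7114.5$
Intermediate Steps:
$v{\left(R \right)} = - \frac{1}{4}$ ($v{\left(R \right)} = - \frac{\left(R + R\right) \frac{1}{R + R}}{4} = - \frac{2 R \frac{1}{2 R}}{4} = \left(- \frac{1}{4}\right) 1 = - \frac{1}{4}$)
$\left(132 + v{\left(-7 \right)}\right) 54 = \left(132 - \frac{1}{4}\right) 54 = \frac{527}{4} \cdot 54 = \frac{14229}{2}$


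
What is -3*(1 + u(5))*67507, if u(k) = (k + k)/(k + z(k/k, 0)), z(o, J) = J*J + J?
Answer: -607563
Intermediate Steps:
z(o, J) = J + J² (z(o, J) = J² + J = J + J²)
u(k) = 2 (u(k) = (k + k)/(k + 0*(1 + 0)) = (2*k)/(k + 0*1) = (2*k)/(k + 0) = (2*k)/k = 2)
-3*(1 + u(5))*67507 = -3*(1 + 2)*67507 = -3*3*67507 = -9*67507 = -607563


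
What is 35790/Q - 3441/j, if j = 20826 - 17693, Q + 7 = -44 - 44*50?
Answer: -119875761/7052383 ≈ -16.998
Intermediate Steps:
Q = -2251 (Q = -7 + (-44 - 44*50) = -7 + (-44 - 2200) = -7 - 2244 = -2251)
j = 3133
35790/Q - 3441/j = 35790/(-2251) - 3441/3133 = 35790*(-1/2251) - 3441*1/3133 = -35790/2251 - 3441/3133 = -119875761/7052383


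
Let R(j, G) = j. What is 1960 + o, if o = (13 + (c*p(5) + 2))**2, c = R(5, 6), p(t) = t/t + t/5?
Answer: 2585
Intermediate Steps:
p(t) = 1 + t/5 (p(t) = 1 + t*(1/5) = 1 + t/5)
c = 5
o = 625 (o = (13 + (5*(1 + (1/5)*5) + 2))**2 = (13 + (5*(1 + 1) + 2))**2 = (13 + (5*2 + 2))**2 = (13 + (10 + 2))**2 = (13 + 12)**2 = 25**2 = 625)
1960 + o = 1960 + 625 = 2585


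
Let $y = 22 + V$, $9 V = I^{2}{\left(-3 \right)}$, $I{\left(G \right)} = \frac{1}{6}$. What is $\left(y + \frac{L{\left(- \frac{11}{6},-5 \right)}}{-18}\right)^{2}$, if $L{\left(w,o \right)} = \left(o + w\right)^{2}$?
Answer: $\frac{158180929}{419904} \approx 376.71$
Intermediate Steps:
$I{\left(G \right)} = \frac{1}{6}$
$V = \frac{1}{324}$ ($V = \frac{1}{9 \cdot 36} = \frac{1}{9} \cdot \frac{1}{36} = \frac{1}{324} \approx 0.0030864$)
$y = \frac{7129}{324}$ ($y = 22 + \frac{1}{324} = \frac{7129}{324} \approx 22.003$)
$\left(y + \frac{L{\left(- \frac{11}{6},-5 \right)}}{-18}\right)^{2} = \left(\frac{7129}{324} + \frac{\left(-5 - \frac{11}{6}\right)^{2}}{-18}\right)^{2} = \left(\frac{7129}{324} + \left(-5 - \frac{11}{6}\right)^{2} \left(- \frac{1}{18}\right)\right)^{2} = \left(\frac{7129}{324} + \left(- \frac{41}{6}\right)^{2} \left(- \frac{1}{18}\right)\right)^{2} = \left(\frac{7129}{324} + \frac{1681}{36} \left(- \frac{1}{18}\right)\right)^{2} = \left(\frac{7129}{324} - \frac{1681}{648}\right)^{2} = \left(\frac{12577}{648}\right)^{2} = \frac{158180929}{419904}$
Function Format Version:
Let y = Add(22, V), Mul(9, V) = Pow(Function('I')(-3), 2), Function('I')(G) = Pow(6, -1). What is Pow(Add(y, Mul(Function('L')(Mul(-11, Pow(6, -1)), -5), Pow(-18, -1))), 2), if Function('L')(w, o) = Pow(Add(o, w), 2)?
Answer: Rational(158180929, 419904) ≈ 376.71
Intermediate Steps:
Function('I')(G) = Rational(1, 6)
V = Rational(1, 324) (V = Mul(Rational(1, 9), Pow(Rational(1, 6), 2)) = Mul(Rational(1, 9), Rational(1, 36)) = Rational(1, 324) ≈ 0.0030864)
y = Rational(7129, 324) (y = Add(22, Rational(1, 324)) = Rational(7129, 324) ≈ 22.003)
Pow(Add(y, Mul(Function('L')(Mul(-11, Pow(6, -1)), -5), Pow(-18, -1))), 2) = Pow(Add(Rational(7129, 324), Mul(Pow(Add(-5, Mul(-11, Pow(6, -1))), 2), Pow(-18, -1))), 2) = Pow(Add(Rational(7129, 324), Mul(Pow(Add(-5, Mul(-11, Rational(1, 6))), 2), Rational(-1, 18))), 2) = Pow(Add(Rational(7129, 324), Mul(Pow(Add(-5, Rational(-11, 6)), 2), Rational(-1, 18))), 2) = Pow(Add(Rational(7129, 324), Mul(Pow(Rational(-41, 6), 2), Rational(-1, 18))), 2) = Pow(Add(Rational(7129, 324), Mul(Rational(1681, 36), Rational(-1, 18))), 2) = Pow(Add(Rational(7129, 324), Rational(-1681, 648)), 2) = Pow(Rational(12577, 648), 2) = Rational(158180929, 419904)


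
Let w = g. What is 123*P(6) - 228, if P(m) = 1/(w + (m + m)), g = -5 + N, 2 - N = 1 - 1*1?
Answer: -643/3 ≈ -214.33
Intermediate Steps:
N = 2 (N = 2 - (1 - 1*1) = 2 - (1 - 1) = 2 - 1*0 = 2 + 0 = 2)
g = -3 (g = -5 + 2 = -3)
w = -3
P(m) = 1/(-3 + 2*m) (P(m) = 1/(-3 + (m + m)) = 1/(-3 + 2*m))
123*P(6) - 228 = 123/(-3 + 2*6) - 228 = 123/(-3 + 12) - 228 = 123/9 - 228 = 123*(⅑) - 228 = 41/3 - 228 = -643/3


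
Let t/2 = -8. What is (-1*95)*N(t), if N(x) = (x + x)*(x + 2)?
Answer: -42560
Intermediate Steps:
t = -16 (t = 2*(-8) = -16)
N(x) = 2*x*(2 + x) (N(x) = (2*x)*(2 + x) = 2*x*(2 + x))
(-1*95)*N(t) = (-1*95)*(2*(-16)*(2 - 16)) = -190*(-16)*(-14) = -95*448 = -42560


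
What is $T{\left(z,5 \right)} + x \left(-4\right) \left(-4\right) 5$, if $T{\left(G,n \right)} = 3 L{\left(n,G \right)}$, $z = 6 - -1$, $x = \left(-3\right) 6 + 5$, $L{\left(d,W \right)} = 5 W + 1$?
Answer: $-932$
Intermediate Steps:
$L{\left(d,W \right)} = 1 + 5 W$
$x = -13$ ($x = -18 + 5 = -13$)
$z = 7$ ($z = 6 + 1 = 7$)
$T{\left(G,n \right)} = 3 + 15 G$ ($T{\left(G,n \right)} = 3 \left(1 + 5 G\right) = 3 + 15 G$)
$T{\left(z,5 \right)} + x \left(-4\right) \left(-4\right) 5 = \left(3 + 15 \cdot 7\right) + \left(-13\right) \left(-4\right) \left(-4\right) 5 = \left(3 + 105\right) + 52 \left(-4\right) 5 = 108 - 1040 = -932$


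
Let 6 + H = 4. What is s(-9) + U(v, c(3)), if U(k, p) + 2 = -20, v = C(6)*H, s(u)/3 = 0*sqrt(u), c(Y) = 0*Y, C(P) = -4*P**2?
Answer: -22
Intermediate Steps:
c(Y) = 0
s(u) = 0 (s(u) = 3*(0*sqrt(u)) = 3*0 = 0)
H = -2 (H = -6 + 4 = -2)
v = 288 (v = -4*6**2*(-2) = -4*36*(-2) = -144*(-2) = 288)
U(k, p) = -22 (U(k, p) = -2 - 20 = -22)
s(-9) + U(v, c(3)) = 0 - 22 = -22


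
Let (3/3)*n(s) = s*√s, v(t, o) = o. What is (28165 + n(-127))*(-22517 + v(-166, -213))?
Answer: -640190450 + 2886710*I*√127 ≈ -6.4019e+8 + 3.2532e+7*I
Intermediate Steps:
n(s) = s^(3/2) (n(s) = s*√s = s^(3/2))
(28165 + n(-127))*(-22517 + v(-166, -213)) = (28165 + (-127)^(3/2))*(-22517 - 213) = (28165 - 127*I*√127)*(-22730) = -640190450 + 2886710*I*√127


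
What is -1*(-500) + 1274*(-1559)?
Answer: -1985666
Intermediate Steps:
-1*(-500) + 1274*(-1559) = 500 - 1986166 = -1985666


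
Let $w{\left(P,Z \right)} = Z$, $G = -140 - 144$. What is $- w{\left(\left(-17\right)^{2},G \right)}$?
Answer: $284$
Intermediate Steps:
$G = -284$
$- w{\left(\left(-17\right)^{2},G \right)} = \left(-1\right) \left(-284\right) = 284$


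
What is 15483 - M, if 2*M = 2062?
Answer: 14452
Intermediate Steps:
M = 1031 (M = (½)*2062 = 1031)
15483 - M = 15483 - 1*1031 = 15483 - 1031 = 14452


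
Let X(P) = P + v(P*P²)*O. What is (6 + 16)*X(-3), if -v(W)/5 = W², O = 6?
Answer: -481206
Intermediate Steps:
v(W) = -5*W²
X(P) = P - 30*P⁶ (X(P) = P - 5*P⁶*6 = P - 30*P⁶)
(6 + 16)*X(-3) = (6 + 16)*(-3 - 30*(-3)⁶) = 22*(-3 - 30*729) = 22*(-3 - 21870) = 22*(-21873) = -481206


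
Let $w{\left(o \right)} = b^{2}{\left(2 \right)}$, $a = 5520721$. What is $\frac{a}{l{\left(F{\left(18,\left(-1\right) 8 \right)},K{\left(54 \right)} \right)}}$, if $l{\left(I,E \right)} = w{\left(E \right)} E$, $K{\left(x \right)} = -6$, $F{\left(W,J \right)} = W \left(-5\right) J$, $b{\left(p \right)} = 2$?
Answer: $- \frac{5520721}{24} \approx -2.3003 \cdot 10^{5}$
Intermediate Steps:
$F{\left(W,J \right)} = - 5 J W$ ($F{\left(W,J \right)} = - 5 W J = - 5 J W$)
$w{\left(o \right)} = 4$ ($w{\left(o \right)} = 2^{2} = 4$)
$l{\left(I,E \right)} = 4 E$
$\frac{a}{l{\left(F{\left(18,\left(-1\right) 8 \right)},K{\left(54 \right)} \right)}} = \frac{5520721}{4 \left(-6\right)} = \frac{5520721}{-24} = 5520721 \left(- \frac{1}{24}\right) = - \frac{5520721}{24}$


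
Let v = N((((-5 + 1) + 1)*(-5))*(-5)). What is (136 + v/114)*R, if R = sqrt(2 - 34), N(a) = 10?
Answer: 31028*I*sqrt(2)/57 ≈ 769.83*I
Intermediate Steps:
v = 10
R = 4*I*sqrt(2) (R = sqrt(-32) = 4*I*sqrt(2) ≈ 5.6569*I)
(136 + v/114)*R = (136 + 10/114)*(4*I*sqrt(2)) = (136 + 10*(1/114))*(4*I*sqrt(2)) = (136 + 5/57)*(4*I*sqrt(2)) = 7757*(4*I*sqrt(2))/57 = 31028*I*sqrt(2)/57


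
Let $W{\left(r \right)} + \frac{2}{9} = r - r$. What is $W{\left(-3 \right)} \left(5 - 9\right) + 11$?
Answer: $\frac{107}{9} \approx 11.889$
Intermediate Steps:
$W{\left(r \right)} = - \frac{2}{9}$ ($W{\left(r \right)} = - \frac{2}{9} + \left(r - r\right) = - \frac{2}{9} + 0 = - \frac{2}{9}$)
$W{\left(-3 \right)} \left(5 - 9\right) + 11 = - \frac{2 \left(5 - 9\right)}{9} + 11 = \left(- \frac{2}{9}\right) \left(-4\right) + 11 = \frac{8}{9} + 11 = \frac{107}{9}$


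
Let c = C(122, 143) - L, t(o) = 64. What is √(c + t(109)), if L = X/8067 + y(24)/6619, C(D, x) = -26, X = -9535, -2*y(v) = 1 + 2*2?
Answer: √446847556629569898/106790946 ≈ 6.2596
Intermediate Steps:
y(v) = -5/2 (y(v) = -(1 + 2*2)/2 = -(1 + 4)/2 = -½*5 = -5/2)
L = -126264665/106790946 (L = -9535/8067 - 5/2/6619 = -9535*1/8067 - 5/2*1/6619 = -9535/8067 - 5/13238 = -126264665/106790946 ≈ -1.1824)
c = -2650299931/106790946 (c = -26 - 1*(-126264665/106790946) = -26 + 126264665/106790946 = -2650299931/106790946 ≈ -24.818)
√(c + t(109)) = √(-2650299931/106790946 + 64) = √(4184320613/106790946) = √446847556629569898/106790946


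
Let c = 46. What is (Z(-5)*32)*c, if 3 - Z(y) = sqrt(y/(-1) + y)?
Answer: 4416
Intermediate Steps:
Z(y) = 3 (Z(y) = 3 - sqrt(y/(-1) + y) = 3 - sqrt(y*(-1) + y) = 3 - sqrt(-y + y) = 3 - sqrt(0) = 3 - 1*0 = 3 + 0 = 3)
(Z(-5)*32)*c = (3*32)*46 = 96*46 = 4416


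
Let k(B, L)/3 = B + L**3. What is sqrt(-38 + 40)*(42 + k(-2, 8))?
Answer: 1572*sqrt(2) ≈ 2223.1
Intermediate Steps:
k(B, L) = 3*B + 3*L**3 (k(B, L) = 3*(B + L**3) = 3*B + 3*L**3)
sqrt(-38 + 40)*(42 + k(-2, 8)) = sqrt(-38 + 40)*(42 + (3*(-2) + 3*8**3)) = sqrt(2)*(42 + (-6 + 3*512)) = sqrt(2)*(42 + (-6 + 1536)) = sqrt(2)*(42 + 1530) = sqrt(2)*1572 = 1572*sqrt(2)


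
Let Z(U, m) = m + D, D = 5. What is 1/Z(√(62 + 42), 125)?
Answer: 1/130 ≈ 0.0076923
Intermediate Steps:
Z(U, m) = 5 + m (Z(U, m) = m + 5 = 5 + m)
1/Z(√(62 + 42), 125) = 1/(5 + 125) = 1/130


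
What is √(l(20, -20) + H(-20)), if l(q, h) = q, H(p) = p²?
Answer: 2*√105 ≈ 20.494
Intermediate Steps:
√(l(20, -20) + H(-20)) = √(20 + (-20)²) = √(20 + 400) = √420 = 2*√105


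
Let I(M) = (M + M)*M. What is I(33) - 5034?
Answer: -2856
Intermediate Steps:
I(M) = 2*M**2 (I(M) = (2*M)*M = 2*M**2)
I(33) - 5034 = 2*33**2 - 5034 = 2*1089 - 5034 = 2178 - 5034 = -2856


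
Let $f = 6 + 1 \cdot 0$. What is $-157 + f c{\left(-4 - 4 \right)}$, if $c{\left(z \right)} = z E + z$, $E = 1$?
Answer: $-253$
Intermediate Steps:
$c{\left(z \right)} = 2 z$ ($c{\left(z \right)} = z 1 + z = z + z = 2 z$)
$f = 6$ ($f = 6 + 0 = 6$)
$-157 + f c{\left(-4 - 4 \right)} = -157 + 6 \cdot 2 \left(-4 - 4\right) = -157 + 6 \cdot 2 \left(-8\right) = -157 + 6 \left(-16\right) = -157 - 96 = -253$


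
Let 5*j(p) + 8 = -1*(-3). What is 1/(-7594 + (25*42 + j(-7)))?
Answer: -1/6545 ≈ -0.00015279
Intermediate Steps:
j(p) = -1 (j(p) = -8/5 + (-1*(-3))/5 = -8/5 + (1/5)*3 = -8/5 + 3/5 = -1)
1/(-7594 + (25*42 + j(-7))) = 1/(-7594 + (25*42 - 1)) = 1/(-7594 + (1050 - 1)) = 1/(-7594 + 1049) = 1/(-6545) = -1/6545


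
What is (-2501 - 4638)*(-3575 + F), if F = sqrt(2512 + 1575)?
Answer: 25521925 - 7139*sqrt(4087) ≈ 2.5066e+7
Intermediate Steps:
F = sqrt(4087) ≈ 63.930
(-2501 - 4638)*(-3575 + F) = (-2501 - 4638)*(-3575 + sqrt(4087)) = -7139*(-3575 + sqrt(4087)) = 25521925 - 7139*sqrt(4087)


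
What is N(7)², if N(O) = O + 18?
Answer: 625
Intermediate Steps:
N(O) = 18 + O
N(7)² = (18 + 7)² = 25² = 625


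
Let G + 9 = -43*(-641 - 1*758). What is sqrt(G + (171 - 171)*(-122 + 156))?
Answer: 2*sqrt(15037) ≈ 245.25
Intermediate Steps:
G = 60148 (G = -9 - 43*(-641 - 1*758) = -9 - 43*(-641 - 758) = -9 - 43*(-1399) = -9 + 60157 = 60148)
sqrt(G + (171 - 171)*(-122 + 156)) = sqrt(60148 + (171 - 171)*(-122 + 156)) = sqrt(60148 + 0*34) = sqrt(60148 + 0) = sqrt(60148) = 2*sqrt(15037)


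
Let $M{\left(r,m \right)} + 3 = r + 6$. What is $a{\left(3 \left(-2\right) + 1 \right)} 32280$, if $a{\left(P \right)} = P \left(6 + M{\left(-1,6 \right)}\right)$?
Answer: $-1291200$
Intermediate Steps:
$M{\left(r,m \right)} = 3 + r$ ($M{\left(r,m \right)} = -3 + \left(r + 6\right) = -3 + \left(6 + r\right) = 3 + r$)
$a{\left(P \right)} = 8 P$ ($a{\left(P \right)} = P \left(6 + \left(3 - 1\right)\right) = P \left(6 + 2\right) = P 8 = 8 P$)
$a{\left(3 \left(-2\right) + 1 \right)} 32280 = 8 \left(3 \left(-2\right) + 1\right) 32280 = 8 \left(-6 + 1\right) 32280 = 8 \left(-5\right) 32280 = \left(-40\right) 32280 = -1291200$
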